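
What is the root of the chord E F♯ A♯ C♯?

The distinct letter names are E, F#, A#, C#. Arranged as a stack of thirds they read F#–A#–C#–E, so F# is the root (an F# dominant seventh chord).

F#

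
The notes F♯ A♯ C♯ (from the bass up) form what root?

F#

The distinct letter names are F#, A#, C#. Arranged as a stack of thirds they read F#–A#–C#, so F# is the root (an F# major triad).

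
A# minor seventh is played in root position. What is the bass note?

A#

In root position the root is lowest. For A# minor seventh (A#–C#–E#–G#) that is A#.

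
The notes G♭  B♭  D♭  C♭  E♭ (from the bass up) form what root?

Cb

Reordering Gb, Bb, Db, Cb, Eb into stacked thirds gives Cb–Eb–Gb–Bb–Db; the bottom of that stack, Cb, is the root.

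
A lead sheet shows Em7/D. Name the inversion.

Em7/D means E minor seventh with D in the bass. D is the seventh of E minor seventh (E–G–B–D), so this is third inversion.

third inversion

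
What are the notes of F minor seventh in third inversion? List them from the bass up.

F minor seventh is F–Ab–C–Eb. Third inversion puts the seventh (Eb) in the bass, with the remaining tones above: Eb, F, Ab, C.

Eb, F, Ab, C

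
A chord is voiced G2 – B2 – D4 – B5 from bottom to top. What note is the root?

G

G, B, D are the tones of a G major triad (G–B–D), making G the root.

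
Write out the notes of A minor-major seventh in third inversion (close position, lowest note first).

G#, A, C, E

The chord tones are A–C–E–G#. With the seventh (G#) lowest for third inversion: G#, A, C, E.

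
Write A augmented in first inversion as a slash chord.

Aaug/C#

First inversion of A augmented has the third (C#) in the bass. As a slash chord: Aaug/C#.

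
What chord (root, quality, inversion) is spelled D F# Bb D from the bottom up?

Bb augmented, first inversion

The distinct note names are D, F#, Bb. Stacked in thirds they read Bb–D–F#, which is an augmented triad on Bb.
D is the third of Bb augmented; third in the bass means first inversion (figured bass 6).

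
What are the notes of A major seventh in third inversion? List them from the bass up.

A major seventh is A–C#–E–G#. Third inversion puts the seventh (G#) in the bass, with the remaining tones above: G#, A, C#, E.

G#, A, C#, E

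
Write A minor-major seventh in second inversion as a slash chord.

Am(maj7)/E

Second inversion of A minor-major seventh has the fifth (E) in the bass. As a slash chord: Am(maj7)/E.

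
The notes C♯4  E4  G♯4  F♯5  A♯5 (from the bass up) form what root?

Reordering C#, E, G#, F#, A# into stacked thirds gives F#–A#–C#–E–G#; the bottom of that stack, F#, is the root.

F#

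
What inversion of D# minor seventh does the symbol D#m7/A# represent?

D#m7/A# means D# minor seventh with A# in the bass. A# is the fifth of D# minor seventh (D#–F#–A#–C#), so this is second inversion.

second inversion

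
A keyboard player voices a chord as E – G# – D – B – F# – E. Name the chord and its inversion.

The distinct note names are E, G#, D, B, F#. Stacked in thirds they read E–G#–B–D–F#, which is a dominant ninth chord on E.
With the root (E) in the bass, the chord is in root position.

E dominant ninth, root position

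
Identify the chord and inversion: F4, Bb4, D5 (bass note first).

Reducing to letter names: F, Bb, D. These stack in thirds as Bb–D–F — a Bb major triad.
The lowest note is F, the fifth of the chord, so this is second inversion (figured bass 6/4).

Bb major, second inversion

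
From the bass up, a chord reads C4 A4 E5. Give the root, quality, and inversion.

The distinct note names are C, A, E. Stacked in thirds they read A–C–E, which is a minor triad on A.
The lowest note is C, the third of the chord, so this is first inversion (figured bass 6).

A minor, first inversion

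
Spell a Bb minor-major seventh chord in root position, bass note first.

Bb, Db, F, A

Bb minor-major seventh is Bb–Db–F–A. Root position puts the root (Bb) in the bass, with the remaining tones above: Bb, Db, F, A.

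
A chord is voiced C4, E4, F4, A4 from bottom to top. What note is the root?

Reordering C, E, F, A into stacked thirds gives F–A–C–E; the bottom of that stack, F, is the root.

F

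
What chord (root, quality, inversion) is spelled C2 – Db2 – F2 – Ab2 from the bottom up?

Db major seventh, third inversion

Reducing to letter names: C, Db, F, Ab. These stack in thirds as Db–F–Ab–C — a Db major seventh chord.
With the seventh (C) in the bass, the chord is in third inversion (figured bass 4/2).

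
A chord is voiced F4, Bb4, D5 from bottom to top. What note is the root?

Reordering F, Bb, D into stacked thirds gives Bb–D–F; the bottom of that stack, Bb, is the root.

Bb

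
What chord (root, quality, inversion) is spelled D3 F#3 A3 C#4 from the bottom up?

Reducing to letter names: D, F#, A, C#. These stack in thirds as D–F#–A–C# — a D major seventh chord.
With the root (D) in the bass, the chord is in root position (figured bass 7).

D major seventh, root position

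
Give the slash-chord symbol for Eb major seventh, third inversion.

Ebmaj7/D

Third inversion of Eb major seventh has the seventh (D) in the bass. As a slash chord: Ebmaj7/D.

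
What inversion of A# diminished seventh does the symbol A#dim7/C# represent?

A#dim7/C# means A# diminished seventh with C# in the bass. C# is the third of A# diminished seventh (A#–C#–E–G), so this is first inversion.

first inversion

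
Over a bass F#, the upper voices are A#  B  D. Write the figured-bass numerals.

4/3

The notes F#, A#, B, D stack in thirds as B–D–F#–A# — a B minor-major seventh chord. The bass F# is the fifth, so this is second inversion: figured 4/3.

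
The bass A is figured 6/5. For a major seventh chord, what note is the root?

The figures 6/5 mean the third of the chord is in the bass. If A is the third of a major seventh chord, the root is F (chord tones F–A–C–E).

F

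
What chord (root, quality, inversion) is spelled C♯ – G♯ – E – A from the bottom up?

The pitch classes C#, G#, E, A arrange in thirds as A–C#–E–G#: an A major seventh chord.
With the third (C#) in the bass, the chord is in first inversion (figured bass 6/5).

A major seventh, first inversion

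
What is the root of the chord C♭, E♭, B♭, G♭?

Cb

The distinct letter names are Cb, Eb, Bb, Gb. Arranged as a stack of thirds they read Cb–Eb–Gb–Bb, so Cb is the root (a Cb major seventh chord).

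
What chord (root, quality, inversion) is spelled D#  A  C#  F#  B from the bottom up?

B dominant ninth, first inversion

The distinct note names are D#, A, C#, F#, B. Stacked in thirds they read B–D#–F#–A–C#, which is a dominant ninth chord on B.
D# is the third of B dominant ninth; third in the bass means first inversion.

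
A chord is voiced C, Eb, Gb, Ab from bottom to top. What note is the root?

The distinct letter names are C, Eb, Gb, Ab. Arranged as a stack of thirds they read Ab–C–Eb–Gb, so Ab is the root (an Ab dominant seventh chord).

Ab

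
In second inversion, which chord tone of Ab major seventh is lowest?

Eb

Ab major seventh is Ab–C–Eb–G. Second inversion places the fifth in the bass: Eb.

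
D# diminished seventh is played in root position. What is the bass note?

D# diminished seventh is D#–F#–A–C. Root position places the root in the bass: D#.

D#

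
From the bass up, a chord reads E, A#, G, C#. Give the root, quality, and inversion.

A# diminished seventh, second inversion

The distinct note names are E, A#, G, C#. Stacked in thirds they read A#–C#–E–G, which is a diminished seventh chord on A#.
E is the fifth of A# diminished seventh; fifth in the bass means second inversion (figured bass 4/3).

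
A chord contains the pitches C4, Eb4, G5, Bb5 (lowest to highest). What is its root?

C

Reordering C, Eb, G, Bb into stacked thirds gives C–Eb–G–Bb; the bottom of that stack, C, is the root.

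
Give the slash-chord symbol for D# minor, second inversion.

Second inversion of D# minor has the fifth (A#) in the bass. As a slash chord: D#m/A#.

D#m/A#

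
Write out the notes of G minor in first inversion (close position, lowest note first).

Spelling G minor: G–Bb–D. In first inversion the third is bass, giving Bb, D, G from the bottom.

Bb, D, G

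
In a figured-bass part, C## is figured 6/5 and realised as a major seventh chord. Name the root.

The figures 6/5 mean the third of the chord is in the bass. If C## is the third of a major seventh chord, the root is A# (chord tones A#–C##–E#–G##).

A#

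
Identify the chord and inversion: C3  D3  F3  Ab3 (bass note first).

Reducing to letter names: C, D, F, Ab. These stack in thirds as D–F–Ab–C — a D half-diminished seventh chord.
With the seventh (C) in the bass, the chord is in third inversion (figured bass 4/2).

D half-diminished seventh, third inversion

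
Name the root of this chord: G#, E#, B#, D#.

E#

G#, E#, B#, D# are the tones of an E# minor seventh chord (E#–G#–B#–D#), making E# the root.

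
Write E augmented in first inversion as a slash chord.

First inversion of E augmented has the third (G#) in the bass. As a slash chord: Eaug/G#.

Eaug/G#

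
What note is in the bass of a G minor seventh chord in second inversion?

In second inversion the fifth is lowest. For G minor seventh (G–Bb–D–F) that is D.

D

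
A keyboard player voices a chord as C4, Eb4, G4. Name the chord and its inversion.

The distinct note names are C, Eb, G. Stacked in thirds they read C–Eb–G, which is a minor triad on C.
The lowest note is C, the root of the chord, so this is root position (figured bass 5/3).

C minor, root position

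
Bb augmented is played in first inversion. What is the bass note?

In first inversion the third is lowest. For Bb augmented (Bb–D–F#) that is D.

D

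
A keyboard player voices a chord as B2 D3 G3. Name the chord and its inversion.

G major, first inversion

Reducing to letter names: B, D, G. These stack in thirds as G–B–D — a G major triad.
The lowest note is B, the third of the chord, so this is first inversion (figured bass 6).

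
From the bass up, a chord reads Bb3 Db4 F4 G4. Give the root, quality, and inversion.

G half-diminished seventh, first inversion

The pitch classes Bb, Db, F, G arrange in thirds as G–Bb–Db–F: a G half-diminished seventh chord.
The lowest note is Bb, the third of the chord, so this is first inversion (figured bass 6/5).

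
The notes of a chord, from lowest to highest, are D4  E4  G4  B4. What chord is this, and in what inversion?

E minor seventh, third inversion

The distinct note names are D, E, G, B. Stacked in thirds they read E–G–B–D, which is a minor seventh chord on E.
The lowest note is D, the seventh of the chord, so this is third inversion (figured bass 4/2).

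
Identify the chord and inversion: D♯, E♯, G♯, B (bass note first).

E# half-diminished seventh, third inversion

Reducing to letter names: D#, E#, G#, B. These stack in thirds as E#–G#–B–D# — an E# half-diminished seventh chord.
D# is the seventh of E# half-diminished seventh; seventh in the bass means third inversion (figured bass 4/2).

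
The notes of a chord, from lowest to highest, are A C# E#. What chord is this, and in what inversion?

Reducing to letter names: A, C#, E#. These stack in thirds as A–C#–E# — an A augmented triad.
The lowest note is A, the root of the chord, so this is root position (figured bass 5/3).

A augmented, root position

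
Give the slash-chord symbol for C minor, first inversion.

First inversion of C minor has the third (Eb) in the bass. As a slash chord: Cm/Eb.

Cm/Eb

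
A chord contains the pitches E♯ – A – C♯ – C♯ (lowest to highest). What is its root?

A

E#, A, C# are the tones of an A augmented triad (A–C#–E#), making A the root.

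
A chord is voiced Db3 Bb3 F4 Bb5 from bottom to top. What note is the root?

Reordering Db, Bb, F into stacked thirds gives Bb–Db–F; the bottom of that stack, Bb, is the root.

Bb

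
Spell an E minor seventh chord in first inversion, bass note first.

G, B, D, E

E minor seventh is E–G–B–D. First inversion puts the third (G) in the bass, with the remaining tones above: G, B, D, E.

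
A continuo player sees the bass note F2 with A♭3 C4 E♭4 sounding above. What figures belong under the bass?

The notes F, Ab, C, Eb stack in thirds as F–Ab–C–Eb — an F minor seventh chord. The bass F is the root, so this is root position: figured 7.

7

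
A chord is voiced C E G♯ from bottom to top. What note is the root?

C

Reordering C, E, G# into stacked thirds gives C–E–G#; the bottom of that stack, C, is the root.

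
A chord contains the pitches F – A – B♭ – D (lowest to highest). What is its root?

Bb

Reordering F, A, Bb, D into stacked thirds gives Bb–D–F–A; the bottom of that stack, Bb, is the root.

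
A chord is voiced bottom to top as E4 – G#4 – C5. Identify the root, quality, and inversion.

The distinct note names are E, G#, C. Stacked in thirds they read C–E–G#, which is an augmented triad on C.
E is the third of C augmented; third in the bass means first inversion (figured bass 6).

C augmented, first inversion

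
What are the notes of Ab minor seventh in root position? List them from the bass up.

Spelling Ab minor seventh: Ab–Cb–Eb–Gb. In root position the root is bass, giving Ab, Cb, Eb, Gb from the bottom.

Ab, Cb, Eb, Gb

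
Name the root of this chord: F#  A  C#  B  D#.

F#, A, C#, B, D# are the tones of a B dominant ninth chord (B–D#–F#–A–C#), making B the root.

B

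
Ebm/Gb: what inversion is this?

Ebm/Gb means Eb minor with Gb in the bass. Gb is the third of Eb minor (Eb–Gb–Bb), so this is first inversion.

first inversion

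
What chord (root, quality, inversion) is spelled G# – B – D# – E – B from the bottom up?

The pitch classes G#, B, D#, E arrange in thirds as E–G#–B–D#: an E major seventh chord.
G# is the third of E major seventh; third in the bass means first inversion (figured bass 6/5).

E major seventh, first inversion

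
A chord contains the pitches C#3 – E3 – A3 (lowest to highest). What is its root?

A

Reordering C#, E, A into stacked thirds gives A–C#–E; the bottom of that stack, A, is the root.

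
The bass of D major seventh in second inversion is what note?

A

The fifth of D major seventh (D–F#–A–C#) is A; that is the bass in second inversion.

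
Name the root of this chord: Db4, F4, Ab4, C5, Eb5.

Db

Db, F, Ab, C, Eb are the tones of a Db major ninth chord (Db–F–Ab–C–Eb), making Db the root.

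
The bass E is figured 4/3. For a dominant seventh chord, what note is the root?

The figures 4/3 mean the fifth of the chord is in the bass. If E is the fifth of a dominant seventh chord, the root is A (chord tones A–C#–E–G).

A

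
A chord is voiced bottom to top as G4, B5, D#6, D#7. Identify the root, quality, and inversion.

The distinct note names are G, B, D#. Stacked in thirds they read G–B–D#, which is an augmented triad on G.
With the root (G) in the bass, the chord is in root position (figured bass 5/3).

G augmented, root position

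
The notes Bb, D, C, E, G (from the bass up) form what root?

The distinct letter names are Bb, D, C, E, G. Arranged as a stack of thirds they read C–E–G–Bb–D, so C is the root (a C dominant ninth chord).

C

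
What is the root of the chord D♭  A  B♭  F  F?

Bb

The distinct letter names are Db, A, Bb, F. Arranged as a stack of thirds they read Bb–Db–F–A, so Bb is the root (a Bb minor-major seventh chord).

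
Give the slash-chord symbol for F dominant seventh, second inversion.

F7/C

Second inversion of F dominant seventh has the fifth (C) in the bass. As a slash chord: F7/C.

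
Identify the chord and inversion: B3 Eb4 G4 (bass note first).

Eb augmented, second inversion

The pitch classes B, Eb, G arrange in thirds as Eb–G–B: an Eb augmented triad.
B is the fifth of Eb augmented; fifth in the bass means second inversion (figured bass 6/4).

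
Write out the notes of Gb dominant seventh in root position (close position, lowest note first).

Gb, Bb, Db, Fb

The chord tones are Gb–Bb–Db–Fb. With the root (Gb) lowest for root position: Gb, Bb, Db, Fb.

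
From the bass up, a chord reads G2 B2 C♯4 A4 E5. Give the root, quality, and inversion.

The distinct note names are G, B, C#, A, E. Stacked in thirds they read A–C#–E–G–B, which is a dominant ninth chord on A.
The lowest note is G, the seventh of the chord, so this is third inversion.

A dominant ninth, third inversion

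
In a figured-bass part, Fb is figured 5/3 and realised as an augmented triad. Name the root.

The figures 5/3 mean the root of the chord is in the bass. If Fb is the root of an augmented triad, the root is Fb (chord tones Fb–Ab–C).

Fb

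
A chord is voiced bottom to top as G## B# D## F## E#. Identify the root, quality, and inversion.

Reducing to letter names: G##, B#, D##, F##, E#. These stack in thirds as E#–G##–B#–D##–F## — an E# major ninth chord.
With the third (G##) in the bass, the chord is in first inversion.

E# major ninth, first inversion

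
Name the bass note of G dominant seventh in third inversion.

F

G dominant seventh is G–B–D–F. Third inversion places the seventh in the bass: F.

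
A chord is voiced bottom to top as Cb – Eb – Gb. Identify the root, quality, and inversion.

Cb major, root position

The distinct note names are Cb, Eb, Gb. Stacked in thirds they read Cb–Eb–Gb, which is a major triad on Cb.
Cb is the root of Cb major; root in the bass means root position (figured bass 5/3).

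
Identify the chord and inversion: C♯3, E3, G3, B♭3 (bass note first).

Reducing to letter names: C#, E, G, Bb. These stack in thirds as C#–E–G–Bb — a C# diminished seventh chord.
C# is the root of C# diminished seventh; root in the bass means root position (figured bass 7).

C# diminished seventh, root position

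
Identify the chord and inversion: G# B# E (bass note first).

The pitch classes G#, B#, E arrange in thirds as E–G#–B#: an E augmented triad.
The lowest note is G#, the third of the chord, so this is first inversion (figured bass 6).

E augmented, first inversion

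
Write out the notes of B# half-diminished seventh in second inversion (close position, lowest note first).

F#, A#, B#, D#

The chord tones are B#–D#–F#–A#. With the fifth (F#) lowest for second inversion: F#, A#, B#, D#.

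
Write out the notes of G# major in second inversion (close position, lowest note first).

D#, G#, B#

G# major is G#–B#–D#. Second inversion puts the fifth (D#) in the bass, with the remaining tones above: D#, G#, B#.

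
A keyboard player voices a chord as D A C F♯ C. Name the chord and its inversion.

Reducing to letter names: D, A, C, F#. These stack in thirds as D–F#–A–C — a D dominant seventh chord.
With the root (D) in the bass, the chord is in root position (figured bass 7).

D dominant seventh, root position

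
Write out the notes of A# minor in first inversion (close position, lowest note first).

The chord tones are A#–C#–E#. With the third (C#) lowest for first inversion: C#, E#, A#.

C#, E#, A#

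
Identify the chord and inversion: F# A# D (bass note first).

D augmented, first inversion

Reducing to letter names: F#, A#, D. These stack in thirds as D–F#–A# — a D augmented triad.
F# is the third of D augmented; third in the bass means first inversion (figured bass 6).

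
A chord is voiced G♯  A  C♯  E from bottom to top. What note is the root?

The distinct letter names are G#, A, C#, E. Arranged as a stack of thirds they read A–C#–E–G#, so A is the root (an A major seventh chord).

A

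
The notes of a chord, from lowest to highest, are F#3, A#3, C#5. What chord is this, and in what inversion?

F# major, root position

The pitch classes F#, A#, C# arrange in thirds as F#–A#–C#: an F# major triad.
The lowest note is F#, the root of the chord, so this is root position (figured bass 5/3).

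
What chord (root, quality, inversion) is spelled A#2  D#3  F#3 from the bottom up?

D# minor, second inversion

Reducing to letter names: A#, D#, F#. These stack in thirds as D#–F#–A# — a D# minor triad.
A# is the fifth of D# minor; fifth in the bass means second inversion (figured bass 6/4).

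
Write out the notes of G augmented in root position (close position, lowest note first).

The chord tones are G–B–D#. With the root (G) lowest for root position: G, B, D#.

G, B, D#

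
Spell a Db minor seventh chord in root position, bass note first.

Db, Fb, Ab, Cb

The chord tones are Db–Fb–Ab–Cb. With the root (Db) lowest for root position: Db, Fb, Ab, Cb.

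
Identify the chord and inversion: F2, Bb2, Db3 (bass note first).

Bb minor, second inversion

The pitch classes F, Bb, Db arrange in thirds as Bb–Db–F: a Bb minor triad.
With the fifth (F) in the bass, the chord is in second inversion (figured bass 6/4).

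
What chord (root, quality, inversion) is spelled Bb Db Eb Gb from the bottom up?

The distinct note names are Bb, Db, Eb, Gb. Stacked in thirds they read Eb–Gb–Bb–Db, which is a minor seventh chord on Eb.
Bb is the fifth of Eb minor seventh; fifth in the bass means second inversion (figured bass 4/3).

Eb minor seventh, second inversion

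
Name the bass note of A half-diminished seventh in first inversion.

C

The third of A half-diminished seventh (A–C–Eb–G) is C; that is the bass in first inversion.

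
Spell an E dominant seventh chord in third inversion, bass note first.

E dominant seventh is E–G#–B–D. Third inversion puts the seventh (D) in the bass, with the remaining tones above: D, E, G#, B.

D, E, G#, B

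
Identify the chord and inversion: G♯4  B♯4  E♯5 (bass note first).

The distinct note names are G#, B#, E#. Stacked in thirds they read E#–G#–B#, which is a minor triad on E#.
G# is the third of E# minor; third in the bass means first inversion (figured bass 6).

E# minor, first inversion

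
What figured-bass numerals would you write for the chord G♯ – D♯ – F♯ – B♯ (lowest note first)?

7

The notes G#, D#, F#, B# stack in thirds as G#–B#–D#–F# — a G# dominant seventh chord. The bass G# is the root, so this is root position: figured 7.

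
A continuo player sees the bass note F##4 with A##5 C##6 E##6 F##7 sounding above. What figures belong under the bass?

The notes F##, A##, C##, E## stack in thirds as F##–A##–C##–E## — an F## major seventh chord. The bass F## is the root, so this is root position: figured 7.

7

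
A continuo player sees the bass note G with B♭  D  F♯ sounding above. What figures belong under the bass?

The notes G, Bb, D, F# stack in thirds as G–Bb–D–F# — a G minor-major seventh chord. The bass G is the root, so this is root position: figured 7.

7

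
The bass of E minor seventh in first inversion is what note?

The third of E minor seventh (E–G–B–D) is G; that is the bass in first inversion.

G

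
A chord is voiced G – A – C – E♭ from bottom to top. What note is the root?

The distinct letter names are G, A, C, Eb. Arranged as a stack of thirds they read A–C–Eb–G, so A is the root (an A half-diminished seventh chord).

A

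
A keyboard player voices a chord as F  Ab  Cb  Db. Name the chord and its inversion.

The distinct note names are F, Ab, Cb, Db. Stacked in thirds they read Db–F–Ab–Cb, which is a dominant seventh chord on Db.
The lowest note is F, the third of the chord, so this is first inversion (figured bass 6/5).

Db dominant seventh, first inversion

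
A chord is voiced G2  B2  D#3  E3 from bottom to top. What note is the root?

G, B, D#, E are the tones of an E minor-major seventh chord (E–G–B–D#), making E the root.

E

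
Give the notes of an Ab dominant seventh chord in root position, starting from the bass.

Ab dominant seventh is Ab–C–Eb–Gb. Root position puts the root (Ab) in the bass, with the remaining tones above: Ab, C, Eb, Gb.

Ab, C, Eb, Gb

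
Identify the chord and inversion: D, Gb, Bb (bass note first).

The pitch classes D, Gb, Bb arrange in thirds as Gb–Bb–D: a Gb augmented triad.
With the fifth (D) in the bass, the chord is in second inversion (figured bass 6/4).

Gb augmented, second inversion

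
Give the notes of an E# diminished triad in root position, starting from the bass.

Spelling E# diminished: E#–G#–B. In root position the root is bass, giving E#, G#, B from the bottom.

E#, G#, B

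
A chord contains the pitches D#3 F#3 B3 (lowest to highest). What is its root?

B

The distinct letter names are D#, F#, B. Arranged as a stack of thirds they read B–D#–F#, so B is the root (a B major triad).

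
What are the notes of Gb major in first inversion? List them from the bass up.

Gb major is Gb–Bb–Db. First inversion puts the third (Bb) in the bass, with the remaining tones above: Bb, Db, Gb.

Bb, Db, Gb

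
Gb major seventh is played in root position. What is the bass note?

Gb

Gb major seventh is Gb–Bb–Db–F. Root position places the root in the bass: Gb.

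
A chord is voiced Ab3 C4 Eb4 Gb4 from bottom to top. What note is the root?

Reordering Ab, C, Eb, Gb into stacked thirds gives Ab–C–Eb–Gb; the bottom of that stack, Ab, is the root.

Ab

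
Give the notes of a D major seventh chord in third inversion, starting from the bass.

C#, D, F#, A

Spelling D major seventh: D–F#–A–C#. In third inversion the seventh is bass, giving C#, D, F#, A from the bottom.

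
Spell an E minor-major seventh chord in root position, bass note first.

E, G, B, D#

The chord tones are E–G–B–D#. With the root (E) lowest for root position: E, G, B, D#.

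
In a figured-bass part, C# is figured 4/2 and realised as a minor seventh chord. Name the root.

The figures 4/2 mean the seventh of the chord is in the bass. If C# is the seventh of a minor seventh chord, the root is D# (chord tones D#–F#–A#–C#).

D#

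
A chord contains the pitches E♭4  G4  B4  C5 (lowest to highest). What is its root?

Eb, G, B, C are the tones of a C minor-major seventh chord (C–Eb–G–B), making C the root.

C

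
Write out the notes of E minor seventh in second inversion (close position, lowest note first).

B, D, E, G

Spelling E minor seventh: E–G–B–D. In second inversion the fifth is bass, giving B, D, E, G from the bottom.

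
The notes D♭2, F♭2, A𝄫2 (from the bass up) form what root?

Reordering Db, Fb, Abb into stacked thirds gives Db–Fb–Abb; the bottom of that stack, Db, is the root.

Db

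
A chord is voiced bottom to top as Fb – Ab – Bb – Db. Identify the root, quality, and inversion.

Reducing to letter names: Fb, Ab, Bb, Db. These stack in thirds as Bb–Db–Fb–Ab — a Bb half-diminished seventh chord.
The lowest note is Fb, the fifth of the chord, so this is second inversion (figured bass 4/3).

Bb half-diminished seventh, second inversion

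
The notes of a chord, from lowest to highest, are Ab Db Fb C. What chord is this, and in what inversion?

Db minor-major seventh, second inversion

The distinct note names are Ab, Db, Fb, C. Stacked in thirds they read Db–Fb–Ab–C, which is a minor-major seventh chord on Db.
Ab is the fifth of Db minor-major seventh; fifth in the bass means second inversion (figured bass 4/3).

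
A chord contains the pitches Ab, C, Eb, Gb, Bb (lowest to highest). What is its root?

The distinct letter names are Ab, C, Eb, Gb, Bb. Arranged as a stack of thirds they read Ab–C–Eb–Gb–Bb, so Ab is the root (an Ab dominant ninth chord).

Ab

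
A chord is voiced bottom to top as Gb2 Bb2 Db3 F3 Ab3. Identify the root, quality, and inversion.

The pitch classes Gb, Bb, Db, F, Ab arrange in thirds as Gb–Bb–Db–F–Ab: a Gb major ninth chord.
Gb is the root of Gb major ninth; root in the bass means root position.

Gb major ninth, root position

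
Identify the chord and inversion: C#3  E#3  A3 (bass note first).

The distinct note names are C#, E#, A. Stacked in thirds they read A–C#–E#, which is an augmented triad on A.
C# is the third of A augmented; third in the bass means first inversion (figured bass 6).

A augmented, first inversion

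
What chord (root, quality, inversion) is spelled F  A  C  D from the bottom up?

The pitch classes F, A, C, D arrange in thirds as D–F–A–C: a D minor seventh chord.
With the third (F) in the bass, the chord is in first inversion (figured bass 6/5).

D minor seventh, first inversion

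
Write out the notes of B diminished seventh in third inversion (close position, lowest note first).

Spelling B diminished seventh: B–D–F–Ab. In third inversion the seventh is bass, giving Ab, B, D, F from the bottom.

Ab, B, D, F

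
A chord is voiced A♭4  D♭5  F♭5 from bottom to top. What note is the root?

Db

Reordering Ab, Db, Fb into stacked thirds gives Db–Fb–Ab; the bottom of that stack, Db, is the root.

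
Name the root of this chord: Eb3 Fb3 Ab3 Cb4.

Fb

Reordering Eb, Fb, Ab, Cb into stacked thirds gives Fb–Ab–Cb–Eb; the bottom of that stack, Fb, is the root.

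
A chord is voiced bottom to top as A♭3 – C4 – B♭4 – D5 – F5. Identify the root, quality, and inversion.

Bb dominant ninth, third inversion

The distinct note names are Ab, C, Bb, D, F. Stacked in thirds they read Bb–D–F–Ab–C, which is a dominant ninth chord on Bb.
The lowest note is Ab, the seventh of the chord, so this is third inversion.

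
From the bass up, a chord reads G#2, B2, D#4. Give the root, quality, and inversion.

G# minor, root position

The distinct note names are G#, B, D#. Stacked in thirds they read G#–B–D#, which is a minor triad on G#.
The lowest note is G#, the root of the chord, so this is root position (figured bass 5/3).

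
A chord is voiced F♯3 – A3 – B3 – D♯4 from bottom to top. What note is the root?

F#, A, B, D# are the tones of a B dominant seventh chord (B–D#–F#–A), making B the root.

B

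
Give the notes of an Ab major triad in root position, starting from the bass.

Ab, C, Eb

Ab major is Ab–C–Eb. Root position puts the root (Ab) in the bass, with the remaining tones above: Ab, C, Eb.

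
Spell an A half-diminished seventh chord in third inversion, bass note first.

G, A, C, Eb

Spelling A half-diminished seventh: A–C–Eb–G. In third inversion the seventh is bass, giving G, A, C, Eb from the bottom.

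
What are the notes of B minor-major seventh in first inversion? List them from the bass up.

The chord tones are B–D–F#–A#. With the third (D) lowest for first inversion: D, F#, A#, B.

D, F#, A#, B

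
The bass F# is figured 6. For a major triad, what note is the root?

D

The figures 6 mean the third of the chord is in the bass. If F# is the third of a major triad, the root is D (chord tones D–F#–A).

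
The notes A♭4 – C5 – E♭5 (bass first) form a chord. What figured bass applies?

The notes Ab, C, Eb stack in thirds as Ab–C–Eb — an Ab major triad. The bass Ab is the root, so this is root position: figured 5/3.

5/3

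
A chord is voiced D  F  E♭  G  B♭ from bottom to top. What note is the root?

Reordering D, F, Eb, G, Bb into stacked thirds gives Eb–G–Bb–D–F; the bottom of that stack, Eb, is the root.

Eb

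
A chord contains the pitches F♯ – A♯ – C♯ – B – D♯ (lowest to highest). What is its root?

B

Reordering F#, A#, C#, B, D# into stacked thirds gives B–D#–F#–A#–C#; the bottom of that stack, B, is the root.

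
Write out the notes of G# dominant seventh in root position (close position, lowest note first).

G#, B#, D#, F#

G# dominant seventh is G#–B#–D#–F#. Root position puts the root (G#) in the bass, with the remaining tones above: G#, B#, D#, F#.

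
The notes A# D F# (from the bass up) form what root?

Reordering A#, D, F# into stacked thirds gives D–F#–A#; the bottom of that stack, D, is the root.

D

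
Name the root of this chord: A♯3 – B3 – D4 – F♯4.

A#, B, D, F# are the tones of a B minor-major seventh chord (B–D–F#–A#), making B the root.

B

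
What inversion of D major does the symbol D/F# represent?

D/F# means D major with F# in the bass. F# is the third of D major (D–F#–A), so this is first inversion.

first inversion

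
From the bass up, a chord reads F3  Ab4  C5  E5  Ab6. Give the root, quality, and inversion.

The distinct note names are F, Ab, C, E. Stacked in thirds they read F–Ab–C–E, which is a minor-major seventh chord on F.
F is the root of F minor-major seventh; root in the bass means root position (figured bass 7).

F minor-major seventh, root position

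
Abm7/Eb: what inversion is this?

Abm7/Eb means Ab minor seventh with Eb in the bass. Eb is the fifth of Ab minor seventh (Ab–Cb–Eb–Gb), so this is second inversion.

second inversion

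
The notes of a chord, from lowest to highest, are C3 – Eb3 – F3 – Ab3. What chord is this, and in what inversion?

F minor seventh, second inversion

The pitch classes C, Eb, F, Ab arrange in thirds as F–Ab–C–Eb: an F minor seventh chord.
The lowest note is C, the fifth of the chord, so this is second inversion (figured bass 4/3).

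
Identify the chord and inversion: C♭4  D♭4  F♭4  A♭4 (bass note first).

The pitch classes Cb, Db, Fb, Ab arrange in thirds as Db–Fb–Ab–Cb: a Db minor seventh chord.
Cb is the seventh of Db minor seventh; seventh in the bass means third inversion (figured bass 4/2).

Db minor seventh, third inversion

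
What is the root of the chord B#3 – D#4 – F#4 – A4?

B#, D#, F#, A are the tones of a B# diminished seventh chord (B#–D#–F#–A), making B# the root.

B#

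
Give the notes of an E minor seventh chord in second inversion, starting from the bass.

B, D, E, G

Spelling E minor seventh: E–G–B–D. In second inversion the fifth is bass, giving B, D, E, G from the bottom.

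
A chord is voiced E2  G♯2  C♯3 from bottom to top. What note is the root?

C#

E, G#, C# are the tones of a C# minor triad (C#–E–G#), making C# the root.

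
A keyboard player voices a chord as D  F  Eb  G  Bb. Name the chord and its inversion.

Reducing to letter names: D, F, Eb, G, Bb. These stack in thirds as Eb–G–Bb–D–F — an Eb major ninth chord.
D is the seventh of Eb major ninth; seventh in the bass means third inversion.

Eb major ninth, third inversion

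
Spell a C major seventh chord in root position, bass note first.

C, E, G, B

C major seventh is C–E–G–B. Root position puts the root (C) in the bass, with the remaining tones above: C, E, G, B.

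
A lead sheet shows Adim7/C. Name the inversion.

Adim7/C means A diminished seventh with C in the bass. C is the third of A diminished seventh (A–C–Eb–Gb), so this is first inversion.

first inversion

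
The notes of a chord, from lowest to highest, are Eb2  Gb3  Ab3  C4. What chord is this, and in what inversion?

Ab dominant seventh, second inversion

The distinct note names are Eb, Gb, Ab, C. Stacked in thirds they read Ab–C–Eb–Gb, which is a dominant seventh chord on Ab.
With the fifth (Eb) in the bass, the chord is in second inversion (figured bass 4/3).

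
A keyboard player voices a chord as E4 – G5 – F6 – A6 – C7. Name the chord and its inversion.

Reducing to letter names: E, G, F, A, C. These stack in thirds as F–A–C–E–G — an F major ninth chord.
E is the seventh of F major ninth; seventh in the bass means third inversion.

F major ninth, third inversion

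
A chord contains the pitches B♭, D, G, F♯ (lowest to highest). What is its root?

Reordering Bb, D, G, F# into stacked thirds gives G–Bb–D–F#; the bottom of that stack, G, is the root.

G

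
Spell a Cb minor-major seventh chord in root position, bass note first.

Cb, Ebb, Gb, Bb

Cb minor-major seventh is Cb–Ebb–Gb–Bb. Root position puts the root (Cb) in the bass, with the remaining tones above: Cb, Ebb, Gb, Bb.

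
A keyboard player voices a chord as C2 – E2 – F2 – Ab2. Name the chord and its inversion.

F minor-major seventh, second inversion

The distinct note names are C, E, F, Ab. Stacked in thirds they read F–Ab–C–E, which is a minor-major seventh chord on F.
The lowest note is C, the fifth of the chord, so this is second inversion (figured bass 4/3).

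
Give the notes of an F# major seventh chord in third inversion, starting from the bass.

Spelling F# major seventh: F#–A#–C#–E#. In third inversion the seventh is bass, giving E#, F#, A#, C# from the bottom.

E#, F#, A#, C#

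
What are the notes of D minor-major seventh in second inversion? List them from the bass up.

D minor-major seventh is D–F–A–C#. Second inversion puts the fifth (A) in the bass, with the remaining tones above: A, C#, D, F.

A, C#, D, F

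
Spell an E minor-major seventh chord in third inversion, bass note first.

The chord tones are E–G–B–D#. With the seventh (D#) lowest for third inversion: D#, E, G, B.

D#, E, G, B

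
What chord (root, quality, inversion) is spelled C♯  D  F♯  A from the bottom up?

Reducing to letter names: C#, D, F#, A. These stack in thirds as D–F#–A–C# — a D major seventh chord.
The lowest note is C#, the seventh of the chord, so this is third inversion (figured bass 4/2).

D major seventh, third inversion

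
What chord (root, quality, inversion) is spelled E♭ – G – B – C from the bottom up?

The pitch classes Eb, G, B, C arrange in thirds as C–Eb–G–B: a C minor-major seventh chord.
With the third (Eb) in the bass, the chord is in first inversion (figured bass 6/5).

C minor-major seventh, first inversion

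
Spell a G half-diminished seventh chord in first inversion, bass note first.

Bb, Db, F, G

Spelling G half-diminished seventh: G–Bb–Db–F. In first inversion the third is bass, giving Bb, Db, F, G from the bottom.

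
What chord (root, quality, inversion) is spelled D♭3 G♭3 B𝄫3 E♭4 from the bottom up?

The pitch classes Db, Gb, Bbb, Eb arrange in thirds as Eb–Gb–Bbb–Db: an Eb half-diminished seventh chord.
With the seventh (Db) in the bass, the chord is in third inversion (figured bass 4/2).

Eb half-diminished seventh, third inversion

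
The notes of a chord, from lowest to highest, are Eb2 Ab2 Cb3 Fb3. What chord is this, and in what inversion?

The distinct note names are Eb, Ab, Cb, Fb. Stacked in thirds they read Fb–Ab–Cb–Eb, which is a major seventh chord on Fb.
The lowest note is Eb, the seventh of the chord, so this is third inversion (figured bass 4/2).

Fb major seventh, third inversion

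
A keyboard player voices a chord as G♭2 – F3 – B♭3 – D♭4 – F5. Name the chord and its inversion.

Gb major seventh, root position

Reducing to letter names: Gb, F, Bb, Db. These stack in thirds as Gb–Bb–Db–F — a Gb major seventh chord.
With the root (Gb) in the bass, the chord is in root position (figured bass 7).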